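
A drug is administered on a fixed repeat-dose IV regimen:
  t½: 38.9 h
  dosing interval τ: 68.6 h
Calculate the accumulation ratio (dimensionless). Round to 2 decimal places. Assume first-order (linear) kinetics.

1.42

k = ln2 / t½ = 0.693147 / 38.9 = 0.01782 h⁻¹
e^(−kτ) = e^(−0.01782 × 68.6) = 0.2945
Accumulation ratio R = 1 / (1 − e^(−kτ)) = 1 / (1 − 0.2945) = 1.417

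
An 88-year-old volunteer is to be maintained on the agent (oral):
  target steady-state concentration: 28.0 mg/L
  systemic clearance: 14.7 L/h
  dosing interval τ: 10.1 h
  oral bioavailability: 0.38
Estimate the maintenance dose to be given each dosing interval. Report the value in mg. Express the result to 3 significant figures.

10900 mg

At steady state, F × (Dose/τ) = Css × CL.
Dose = Css × CL × τ / F = 28.0 × 14.70 × 10.1 / 0.38 = 10940 mg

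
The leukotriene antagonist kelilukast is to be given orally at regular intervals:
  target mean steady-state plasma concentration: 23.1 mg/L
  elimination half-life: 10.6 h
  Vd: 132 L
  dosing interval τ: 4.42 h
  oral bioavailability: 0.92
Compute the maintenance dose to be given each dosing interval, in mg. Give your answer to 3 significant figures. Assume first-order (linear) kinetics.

k = ln2 / t½ = 0.693147 / 10.6 = 0.06539 h⁻¹
CL = k × Vd = 0.06539 × 132 = 8.631 L/h
At steady state, F × (Dose/τ) = Css × CL.
Dose = Css × CL × τ / F = 23.1 × 8.631 × 4.42 / 0.92 = 957.9 mg

958 mg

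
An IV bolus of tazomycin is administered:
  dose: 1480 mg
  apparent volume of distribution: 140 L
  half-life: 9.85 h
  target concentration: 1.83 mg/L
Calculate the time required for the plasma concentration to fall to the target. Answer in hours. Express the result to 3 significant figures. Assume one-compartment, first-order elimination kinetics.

24.9 h

C₀ = Dose / Vd = 1480 / 140 = 10.57 mg/L
k = ln2 / t½ = 0.693147 / 9.85 = 0.07037 h⁻¹
t = ln(C₀ / C) / k = ln(10.57 / 1.83) / 0.07037
  = ln(5.776) / 0.07037 = 1.754 / 0.07037 = 24.93 h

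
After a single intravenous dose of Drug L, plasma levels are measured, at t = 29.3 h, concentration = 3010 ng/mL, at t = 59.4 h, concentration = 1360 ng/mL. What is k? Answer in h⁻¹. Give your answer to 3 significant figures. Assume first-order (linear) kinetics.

0.0264 h⁻¹

k = ln(C₁/C₂) / (t₂ − t₁) = ln(3010/1360) / (59.4 − 29.3)
  = 0.7945 / 30.10 = 0.02640 h⁻¹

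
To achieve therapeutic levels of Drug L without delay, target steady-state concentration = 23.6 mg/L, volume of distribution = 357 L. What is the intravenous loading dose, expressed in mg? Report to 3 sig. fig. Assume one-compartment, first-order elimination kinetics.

LD = Css × Vd = 23.6 × 357 = 8425 mg

8430 mg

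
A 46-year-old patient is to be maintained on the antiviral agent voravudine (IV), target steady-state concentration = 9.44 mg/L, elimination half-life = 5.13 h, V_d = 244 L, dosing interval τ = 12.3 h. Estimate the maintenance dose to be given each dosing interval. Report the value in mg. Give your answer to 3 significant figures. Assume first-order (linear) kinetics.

3830 mg

k = ln2 / t½ = 0.693147 / 5.13 = 0.1351 h⁻¹
CL = k × Vd = 0.1351 × 244 = 32.96 L/h
At steady state, Dose/τ = Css × CL.
Dose = Css × CL × τ = 9.44 × 32.96 × 12.3 = 3827 mg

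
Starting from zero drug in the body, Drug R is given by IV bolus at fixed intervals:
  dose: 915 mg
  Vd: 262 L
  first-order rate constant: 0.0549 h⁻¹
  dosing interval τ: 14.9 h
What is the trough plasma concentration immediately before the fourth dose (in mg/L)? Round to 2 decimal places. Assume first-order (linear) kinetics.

2.52 mg/L

C₀ per dose = Dose / Vd = 915 / 262 = 3.492 mg/L
Fraction remaining after one interval: r = e^(−kτ) = e^(−0.05490 × 14.9) = 0.4413
Before dose 4, 3 doses have been given (aged 1τ, 2τ, 3τ).
C_trough = C₀ × (r + r² + … + r^3) = C₀ × r(1−r^3)/(1−r)
        = 3.492 × 0.4413 × (1 − 0.08594) / (1 − 0.4413) = 2.521 mg/L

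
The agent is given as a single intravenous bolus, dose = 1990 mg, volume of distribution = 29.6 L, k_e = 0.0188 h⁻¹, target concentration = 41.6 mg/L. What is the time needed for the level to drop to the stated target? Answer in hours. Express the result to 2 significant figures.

26 h

C₀ = Dose / Vd = 1990 / 29.6 = 67.23 mg/L
t = ln(C₀ / C) / k = ln(67.23 / 41.6) / 0.01880
  = ln(1.616) / 0.01880 = 0.4800 / 0.01880 = 25.53 h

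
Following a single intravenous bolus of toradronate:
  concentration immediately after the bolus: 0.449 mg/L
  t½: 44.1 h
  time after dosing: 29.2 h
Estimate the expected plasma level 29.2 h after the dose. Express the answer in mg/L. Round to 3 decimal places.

k = ln2 / t½ = 0.693147 / 44.1 = 0.01572 h⁻¹
C = C₀ · e^(−k·t) = 0.4490 × e^(−0.01572 × 29.2)
  = 0.4490 × 0.6319 = 0.2837 mg/L

0.284 mg/L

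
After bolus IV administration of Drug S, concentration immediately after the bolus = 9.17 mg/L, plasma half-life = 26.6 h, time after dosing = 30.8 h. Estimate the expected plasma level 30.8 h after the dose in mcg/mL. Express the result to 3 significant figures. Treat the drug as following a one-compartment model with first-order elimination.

4.11 mcg/mL

k = ln2 / t½ = 0.693147 / 26.6 = 0.02606 h⁻¹
C = C₀ · e^(−k·t) = 9.170 × e^(−0.02606 × 30.8)
  = 9.170 × 0.4481 = 4.109 mg/L
(4.109 mg/L = 4.109 mcg/mL)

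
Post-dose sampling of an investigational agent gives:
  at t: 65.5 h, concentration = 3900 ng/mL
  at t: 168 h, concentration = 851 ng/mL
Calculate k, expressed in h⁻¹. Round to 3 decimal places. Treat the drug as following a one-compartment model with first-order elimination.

0.015 h⁻¹

k = ln(C₁/C₂) / (t₂ − t₁) = ln(3900/851) / (168 − 65.5)
  = 1.522 / 102.5 = 0.01485 h⁻¹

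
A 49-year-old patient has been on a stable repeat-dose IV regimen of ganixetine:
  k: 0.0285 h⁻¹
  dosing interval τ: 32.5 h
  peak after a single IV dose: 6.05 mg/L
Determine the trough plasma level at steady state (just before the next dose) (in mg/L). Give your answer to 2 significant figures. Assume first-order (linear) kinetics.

4.0 mg/L

e^(−kτ) = e^(−0.02850 × 32.5) = 0.3960
Accumulation ratio R = 1 / (1 − e^(−kτ)) = 1 / (1 − 0.3960) = 1.656
Steady-state trough = C₀ × R × e^(−kτ) = 6.05 × 1.656 × 0.3960 = 3.967 mg/L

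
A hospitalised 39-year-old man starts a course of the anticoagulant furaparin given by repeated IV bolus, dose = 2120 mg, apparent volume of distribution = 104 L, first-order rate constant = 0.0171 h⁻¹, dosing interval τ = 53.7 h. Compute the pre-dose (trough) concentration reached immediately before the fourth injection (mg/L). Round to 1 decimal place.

12.7 mg/L

C₀ per dose = Dose / Vd = 2120 / 104 = 20.38 mg/L
Fraction remaining after one interval: r = e^(−kτ) = e^(−0.01710 × 53.7) = 0.3992
Before dose 4, 3 doses have been given (aged 1τ, 2τ, 3τ).
C_trough = C₀ × (r + r² + … + r^3) = C₀ × r(1−r^3)/(1−r)
        = 20.38 × 0.3992 × (1 − 0.06362) / (1 − 0.3992) = 12.68 mg/L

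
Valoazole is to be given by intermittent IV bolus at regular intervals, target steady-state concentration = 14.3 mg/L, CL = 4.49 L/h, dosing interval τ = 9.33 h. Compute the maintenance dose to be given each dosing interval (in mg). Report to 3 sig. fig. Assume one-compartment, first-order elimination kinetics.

At steady state, Dose/τ = Css × CL.
Dose = Css × CL × τ = 14.3 × 4.490 × 9.33 = 599.1 mg

599 mg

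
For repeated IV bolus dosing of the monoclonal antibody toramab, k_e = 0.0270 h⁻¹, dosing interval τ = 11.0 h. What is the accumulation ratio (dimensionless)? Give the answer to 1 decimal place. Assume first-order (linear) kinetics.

e^(−kτ) = e^(−0.02700 × 11.0) = 0.7430
Accumulation ratio R = 1 / (1 − e^(−kτ)) = 1 / (1 − 0.7430) = 3.891

3.9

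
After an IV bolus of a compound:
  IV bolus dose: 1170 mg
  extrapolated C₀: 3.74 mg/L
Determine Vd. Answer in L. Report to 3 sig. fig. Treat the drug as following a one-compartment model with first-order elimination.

313 L

Vd = Dose / C₀ = 1170 / 3.74 = 312.8 L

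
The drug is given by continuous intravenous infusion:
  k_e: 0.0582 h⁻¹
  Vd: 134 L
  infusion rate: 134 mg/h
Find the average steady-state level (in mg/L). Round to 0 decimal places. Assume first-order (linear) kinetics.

CL = k × Vd = 0.05820 × 134 = 7.799 L/h
At steady state Css = R₀ / CL = 134 / 7.799 = 17.18 mg/L

17 mg/L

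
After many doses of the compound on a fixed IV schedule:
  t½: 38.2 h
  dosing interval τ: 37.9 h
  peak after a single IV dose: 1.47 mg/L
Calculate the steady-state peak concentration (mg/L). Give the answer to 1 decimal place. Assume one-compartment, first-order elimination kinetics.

3.0 mg/L

k = ln2 / t½ = 0.693147 / 38.2 = 0.01815 h⁻¹
e^(−kτ) = e^(−0.01815 × 37.9) = 0.5026
Accumulation ratio R = 1 / (1 − e^(−kτ)) = 1 / (1 − 0.5026) = 2.010
Steady-state peak = C₀ × R = 1.47 × 2.010 = 2.955 mg/L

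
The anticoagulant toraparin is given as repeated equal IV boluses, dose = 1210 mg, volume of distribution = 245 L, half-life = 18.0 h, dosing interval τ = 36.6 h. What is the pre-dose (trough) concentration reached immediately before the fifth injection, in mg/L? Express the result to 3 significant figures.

C₀ per dose = Dose / Vd = 1210 / 245 = 4.939 mg/L
k = ln2 / t½ = 0.693147 / 18.0 = 0.03851 h⁻¹
Fraction remaining after one interval: r = e^(−kτ) = e^(−0.03851 × 36.6) = 0.2443
Before dose 5, 4 doses have been given (aged 1τ, 2τ, 3τ, 4τ).
C_trough = C₀ × (r + r² + … + r^4) = C₀ × r(1−r^4)/(1−r)
        = 4.939 × 0.2443 × (1 − 0.003562) / (1 − 0.2443) = 1.591 mg/L

1.59 mg/L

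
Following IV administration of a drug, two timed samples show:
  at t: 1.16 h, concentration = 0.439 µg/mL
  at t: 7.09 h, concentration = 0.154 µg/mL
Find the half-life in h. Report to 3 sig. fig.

k = ln(C₁/C₂) / (t₂ − t₁) = ln(0.439/0.154) / (7.09 − 1.16)
  = 1.048 / 5.930 = 0.1767 h⁻¹
t½ = ln2 / k = 0.693147 / 0.1767 = 3.923 h

3.92 h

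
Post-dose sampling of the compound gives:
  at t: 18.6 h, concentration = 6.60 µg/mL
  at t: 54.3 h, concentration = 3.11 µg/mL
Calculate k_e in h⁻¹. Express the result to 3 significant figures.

0.0211 h⁻¹

k = ln(C₁/C₂) / (t₂ − t₁) = ln(6.60/3.11) / (54.3 − 18.6)
  = 0.7524 / 35.70 = 0.02108 h⁻¹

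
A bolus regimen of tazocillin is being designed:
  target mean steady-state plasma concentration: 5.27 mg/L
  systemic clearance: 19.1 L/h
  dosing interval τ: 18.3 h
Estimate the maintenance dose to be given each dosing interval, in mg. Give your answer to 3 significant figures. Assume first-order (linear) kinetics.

1840 mg

At steady state, Dose/τ = Css × CL.
Dose = Css × CL × τ = 5.27 × 19.10 × 18.3 = 1842 mg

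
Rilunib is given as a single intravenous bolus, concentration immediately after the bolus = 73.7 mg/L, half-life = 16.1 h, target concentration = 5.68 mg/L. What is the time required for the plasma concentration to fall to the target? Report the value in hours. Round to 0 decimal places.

60 h

k = ln2 / t½ = 0.693147 / 16.1 = 0.04305 h⁻¹
t = ln(C₀ / C) / k = ln(73.70 / 5.68) / 0.04305
  = ln(12.98) / 0.04305 = 2.563 / 0.04305 = 59.54 h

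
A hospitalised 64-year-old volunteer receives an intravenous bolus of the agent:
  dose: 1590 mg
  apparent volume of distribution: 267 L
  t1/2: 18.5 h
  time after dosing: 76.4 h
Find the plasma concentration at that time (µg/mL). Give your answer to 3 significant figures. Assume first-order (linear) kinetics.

0.340 µg/mL

C₀ = Dose / Vd = 1590 / 267 = 5.955 mg/L
k = ln2 / t½ = 0.693147 / 18.5 = 0.03747 h⁻¹
C = C₀ · e^(−k·t) = 5.955 × e^(−0.03747 × 76.4)
  = 5.955 × 0.05711 = 0.3401 mg/L
(0.3401 mg/L = 0.3401 µg/mL)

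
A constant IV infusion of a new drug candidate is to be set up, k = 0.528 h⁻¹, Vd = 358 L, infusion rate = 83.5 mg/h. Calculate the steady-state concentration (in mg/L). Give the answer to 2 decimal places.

CL = k × Vd = 0.5280 × 358 = 189.0 L/h
At steady state Css = R₀ / CL = 83.5 / 189.0 = 0.4418 mg/L

0.44 mg/L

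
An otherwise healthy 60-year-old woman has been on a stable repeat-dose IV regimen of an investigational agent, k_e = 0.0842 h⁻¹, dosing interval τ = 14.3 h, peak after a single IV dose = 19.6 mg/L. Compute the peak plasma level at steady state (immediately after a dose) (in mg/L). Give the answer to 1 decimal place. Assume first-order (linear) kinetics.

e^(−kτ) = e^(−0.08420 × 14.3) = 0.3000
Accumulation ratio R = 1 / (1 − e^(−kτ)) = 1 / (1 − 0.3000) = 1.429
Steady-state peak = C₀ × R = 19.6 × 1.429 = 28.01 mg/L

28.0 mg/L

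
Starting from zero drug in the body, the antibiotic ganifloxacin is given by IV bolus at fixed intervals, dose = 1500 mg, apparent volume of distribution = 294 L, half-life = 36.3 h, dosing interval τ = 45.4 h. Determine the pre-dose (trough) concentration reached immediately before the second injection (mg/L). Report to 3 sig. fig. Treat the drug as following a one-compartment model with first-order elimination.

C₀ per dose = Dose / Vd = 1500 / 294 = 5.102 mg/L
k = ln2 / t½ = 0.693147 / 36.3 = 0.01909 h⁻¹
Fraction remaining after one interval: r = e^(−kτ) = e^(−0.01909 × 45.4) = 0.4203
Before dose 2, 1 dose has been given (aged 1τ).
C_trough = C₀ × r = 5.102 × 0.4203 = 2.144 mg/L

2.14 mg/L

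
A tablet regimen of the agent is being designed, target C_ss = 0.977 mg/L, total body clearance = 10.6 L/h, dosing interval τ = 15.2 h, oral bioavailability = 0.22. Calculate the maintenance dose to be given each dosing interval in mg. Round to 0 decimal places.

At steady state, F × (Dose/τ) = Css × CL.
Dose = Css × CL × τ / F = 0.977 × 10.60 × 15.2 / 0.22 = 715.5 mg

716 mg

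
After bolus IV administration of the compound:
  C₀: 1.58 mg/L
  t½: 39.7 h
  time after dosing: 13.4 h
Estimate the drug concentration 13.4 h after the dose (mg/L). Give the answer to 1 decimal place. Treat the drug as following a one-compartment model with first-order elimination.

1.3 mg/L

k = ln2 / t½ = 0.693147 / 39.7 = 0.01746 h⁻¹
C = C₀ · e^(−k·t) = 1.580 × e^(−0.01746 × 13.4)
  = 1.580 × 0.7914 = 1.250 mg/L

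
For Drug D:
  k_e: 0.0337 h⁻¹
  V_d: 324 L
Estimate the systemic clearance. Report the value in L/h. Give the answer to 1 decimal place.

CL = k × Vd = 0.0337 × 324 = 10.92 L/h

10.9 L/h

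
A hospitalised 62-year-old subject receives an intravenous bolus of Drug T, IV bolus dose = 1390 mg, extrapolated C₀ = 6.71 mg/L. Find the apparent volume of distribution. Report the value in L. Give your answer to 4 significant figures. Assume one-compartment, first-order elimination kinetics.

207.2 L

Vd = Dose / C₀ = 1390 / 6.71 = 207.2 L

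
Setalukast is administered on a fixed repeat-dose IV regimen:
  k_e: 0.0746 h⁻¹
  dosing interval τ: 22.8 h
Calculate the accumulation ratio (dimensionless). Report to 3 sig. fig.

1.22

e^(−kτ) = e^(−0.07460 × 22.8) = 0.1825
Accumulation ratio R = 1 / (1 − e^(−kτ)) = 1 / (1 − 0.1825) = 1.223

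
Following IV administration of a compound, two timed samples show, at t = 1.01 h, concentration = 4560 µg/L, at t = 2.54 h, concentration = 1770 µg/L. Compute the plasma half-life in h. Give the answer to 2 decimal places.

k = ln(C₁/C₂) / (t₂ − t₁) = ln(4560/1770) / (2.54 − 1.01)
  = 0.9463 / 1.530 = 0.6185 h⁻¹
t½ = ln2 / k = 0.693147 / 0.6185 = 1.121 h

1.12 h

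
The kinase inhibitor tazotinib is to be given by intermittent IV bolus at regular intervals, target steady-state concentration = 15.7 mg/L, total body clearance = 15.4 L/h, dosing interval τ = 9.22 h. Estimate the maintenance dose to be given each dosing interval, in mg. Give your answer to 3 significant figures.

2230 mg

At steady state, Dose/τ = Css × CL.
Dose = Css × CL × τ = 15.7 × 15.40 × 9.22 = 2229 mg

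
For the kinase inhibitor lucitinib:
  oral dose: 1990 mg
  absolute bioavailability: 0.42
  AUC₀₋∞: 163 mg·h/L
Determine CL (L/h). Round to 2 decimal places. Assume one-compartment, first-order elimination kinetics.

5.13 L/h

CL = F·Dose / AUC = 0.42 × 1990 / 163 = 5.128 L/h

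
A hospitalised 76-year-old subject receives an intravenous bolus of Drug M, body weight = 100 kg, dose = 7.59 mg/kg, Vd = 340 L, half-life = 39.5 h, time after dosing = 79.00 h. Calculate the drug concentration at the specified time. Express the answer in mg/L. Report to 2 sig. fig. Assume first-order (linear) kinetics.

Total dose = 7.59 × 100 = 759.0 mg
C₀ = Dose / Vd = 759.0 / 340 = 2.232 mg/L
k = ln2 / t½ = 0.693147 / 39.5 = 0.01755 h⁻¹
t / t½ = 79.00 / 39.5 = 2 half-lives
C = C₀ × (1/2)^2 = 2.232 × 0.2500 = 0.5580 mg/L

0.56 mg/L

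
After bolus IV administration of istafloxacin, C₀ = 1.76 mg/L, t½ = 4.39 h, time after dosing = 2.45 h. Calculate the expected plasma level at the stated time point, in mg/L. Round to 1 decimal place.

k = ln2 / t½ = 0.693147 / 4.39 = 0.1579 h⁻¹
C = C₀ · e^(−k·t) = 1.760 × e^(−0.1579 × 2.45)
  = 1.760 × 0.6792 = 1.195 mg/L

1.2 mg/L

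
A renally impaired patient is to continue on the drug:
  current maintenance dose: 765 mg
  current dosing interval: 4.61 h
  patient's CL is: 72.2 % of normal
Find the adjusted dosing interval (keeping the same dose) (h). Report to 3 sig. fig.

6.39 h

To keep the same average steady-state level, dosing rate must scale with clearance.
CL ratio = 72.2 / 100 = 0.7220
New interval (same dose) = 4.61 / 0.7220 = 6.385 h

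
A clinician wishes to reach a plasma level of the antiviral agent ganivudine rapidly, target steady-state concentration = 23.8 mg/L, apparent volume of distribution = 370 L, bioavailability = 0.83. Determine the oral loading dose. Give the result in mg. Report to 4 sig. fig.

LD = Css × Vd / F = 23.8 × 370 / 0.83 = 10610 mg

10610 mg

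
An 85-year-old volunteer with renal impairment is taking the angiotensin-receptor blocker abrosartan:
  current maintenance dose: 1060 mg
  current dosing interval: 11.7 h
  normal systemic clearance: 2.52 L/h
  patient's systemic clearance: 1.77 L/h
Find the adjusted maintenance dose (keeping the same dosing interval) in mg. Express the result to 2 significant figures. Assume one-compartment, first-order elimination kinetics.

740 mg

To keep the same average steady-state level, dosing rate must scale with clearance.
CL ratio = 1.77 / 2.52 = 0.7024
New dose (same interval) = 1060 × 0.7024 = 744.5 mg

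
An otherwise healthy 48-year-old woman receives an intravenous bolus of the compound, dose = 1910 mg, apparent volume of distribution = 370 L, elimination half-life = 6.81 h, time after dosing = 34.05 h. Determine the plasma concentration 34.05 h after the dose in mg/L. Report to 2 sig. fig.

0.16 mg/L

C₀ = Dose / Vd = 1910 / 370 = 5.162 mg/L
k = ln2 / t½ = 0.693147 / 6.81 = 0.1018 h⁻¹
t / t½ = 34.05 / 6.81 = 5 half-lives
C = C₀ × (1/2)^5 = 5.162 × 0.03125 = 0.1613 mg/L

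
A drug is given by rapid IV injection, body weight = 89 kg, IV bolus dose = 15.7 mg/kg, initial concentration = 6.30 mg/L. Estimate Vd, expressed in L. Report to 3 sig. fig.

222 L

Dose = 15.7 × 89 = 1397 mg
Vd = Dose / C₀ = 1397 / 6.30 = 221.7 L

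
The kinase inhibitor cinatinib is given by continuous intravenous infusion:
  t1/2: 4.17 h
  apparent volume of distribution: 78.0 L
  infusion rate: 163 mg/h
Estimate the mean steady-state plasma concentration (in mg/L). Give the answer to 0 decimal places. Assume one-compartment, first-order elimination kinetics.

k = ln2 / t½ = 0.693147 / 4.17 = 0.1662 h⁻¹
CL = k × Vd = 0.1662 × 78.0 = 12.96 L/h
At steady state Css = R₀ / CL = 163 / 12.96 = 12.58 mg/L

13 mg/L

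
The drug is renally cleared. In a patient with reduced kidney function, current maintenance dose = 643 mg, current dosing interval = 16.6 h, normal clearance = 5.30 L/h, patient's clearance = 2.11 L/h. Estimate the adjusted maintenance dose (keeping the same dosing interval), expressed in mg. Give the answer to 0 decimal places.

To keep the same average steady-state level, dosing rate must scale with clearance.
CL ratio = 2.11 / 5.30 = 0.3981
New dose (same interval) = 643 × 0.3981 = 256.0 mg

256 mg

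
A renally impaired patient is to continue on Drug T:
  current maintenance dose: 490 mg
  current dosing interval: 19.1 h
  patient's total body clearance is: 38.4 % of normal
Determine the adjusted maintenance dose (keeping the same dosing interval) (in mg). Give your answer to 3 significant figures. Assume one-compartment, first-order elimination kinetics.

188 mg

To keep the same average steady-state level, dosing rate must scale with clearance.
CL ratio = 38.4 / 100 = 0.3840
New dose (same interval) = 490 × 0.3840 = 188.2 mg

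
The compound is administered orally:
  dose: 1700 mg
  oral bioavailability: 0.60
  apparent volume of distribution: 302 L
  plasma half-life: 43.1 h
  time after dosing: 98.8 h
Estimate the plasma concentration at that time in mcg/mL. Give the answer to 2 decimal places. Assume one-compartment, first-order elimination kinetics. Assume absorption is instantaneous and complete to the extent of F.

Amount reaching circulation = F × Dose = 0.60 × 1700 = 1020 mg
C₀ = F·Dose / Vd = 1020 / 302 = 3.377 mg/L
k = ln2 / t½ = 0.693147 / 43.1 = 0.01608 h⁻¹
C = C₀ · e^(−k·t) = 3.377 × e^(−0.01608 × 98.8)
  = 3.377 × 0.2042 = 0.6896 mg/L
(0.6896 mg/L = 0.6896 mcg/mL)

0.69 mcg/mL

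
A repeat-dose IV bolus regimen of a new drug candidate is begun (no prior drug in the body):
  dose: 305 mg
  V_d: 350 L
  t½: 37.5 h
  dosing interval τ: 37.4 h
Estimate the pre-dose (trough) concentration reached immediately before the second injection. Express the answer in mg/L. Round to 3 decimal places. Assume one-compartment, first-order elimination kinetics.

0.437 mg/L

C₀ per dose = Dose / Vd = 305 / 350 = 0.8714 mg/L
k = ln2 / t½ = 0.693147 / 37.5 = 0.01848 h⁻¹
Fraction remaining after one interval: r = e^(−kτ) = e^(−0.01848 × 37.4) = 0.5010
Before dose 2, 1 dose has been given (aged 1τ).
C_trough = C₀ × r = 0.8714 × 0.5010 = 0.4366 mg/L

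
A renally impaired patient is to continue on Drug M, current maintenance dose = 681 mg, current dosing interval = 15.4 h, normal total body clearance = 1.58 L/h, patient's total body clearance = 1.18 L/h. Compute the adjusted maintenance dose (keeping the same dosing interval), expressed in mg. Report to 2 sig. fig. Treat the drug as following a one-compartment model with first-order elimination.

510 mg

To keep the same average steady-state level, dosing rate must scale with clearance.
CL ratio = 1.18 / 1.58 = 0.7468
New dose (same interval) = 681 × 0.7468 = 508.6 mg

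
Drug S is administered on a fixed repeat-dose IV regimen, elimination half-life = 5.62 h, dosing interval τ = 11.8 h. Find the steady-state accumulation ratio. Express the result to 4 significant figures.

k = ln2 / t½ = 0.693147 / 5.62 = 0.1233 h⁻¹
e^(−kτ) = e^(−0.1233 × 11.8) = 0.2334
Accumulation ratio R = 1 / (1 − e^(−kτ)) = 1 / (1 − 0.2334) = 1.304

1.304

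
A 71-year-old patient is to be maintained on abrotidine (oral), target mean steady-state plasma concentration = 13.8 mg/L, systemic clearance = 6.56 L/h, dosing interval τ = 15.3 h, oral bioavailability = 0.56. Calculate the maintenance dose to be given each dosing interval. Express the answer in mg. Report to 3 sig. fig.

2470 mg

At steady state, F × (Dose/τ) = Css × CL.
Dose = Css × CL × τ / F = 13.8 × 6.560 × 15.3 / 0.56 = 2473 mg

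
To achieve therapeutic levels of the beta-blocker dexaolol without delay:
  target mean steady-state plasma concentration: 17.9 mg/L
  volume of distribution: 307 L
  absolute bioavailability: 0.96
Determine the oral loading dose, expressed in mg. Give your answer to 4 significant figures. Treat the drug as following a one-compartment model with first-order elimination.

LD = Css × Vd / F = 17.9 × 307 / 0.96 = 5724 mg

5724 mg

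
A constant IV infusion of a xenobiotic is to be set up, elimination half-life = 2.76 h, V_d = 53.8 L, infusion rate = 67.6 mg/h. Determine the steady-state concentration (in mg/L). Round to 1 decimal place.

5.0 mg/L

k = ln2 / t½ = 0.693147 / 2.76 = 0.2511 h⁻¹
CL = k × Vd = 0.2511 × 53.8 = 13.51 L/h
At steady state Css = R₀ / CL = 67.6 / 13.51 = 5.004 mg/L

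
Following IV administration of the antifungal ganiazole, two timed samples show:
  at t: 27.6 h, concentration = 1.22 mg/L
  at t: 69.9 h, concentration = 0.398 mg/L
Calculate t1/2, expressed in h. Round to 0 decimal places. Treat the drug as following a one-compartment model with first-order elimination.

k = ln(C₁/C₂) / (t₂ − t₁) = ln(1.22/0.398) / (69.9 − 27.6)
  = 1.120 / 42.30 = 0.02648 h⁻¹
t½ = ln2 / k = 0.693147 / 0.02648 = 26.18 h

26 h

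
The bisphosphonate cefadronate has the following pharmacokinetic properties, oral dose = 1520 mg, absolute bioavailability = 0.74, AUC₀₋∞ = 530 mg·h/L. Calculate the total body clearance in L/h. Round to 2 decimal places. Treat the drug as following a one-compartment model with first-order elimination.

CL = F·Dose / AUC = 0.74 × 1520 / 530 = 2.122 L/h

2.12 L/h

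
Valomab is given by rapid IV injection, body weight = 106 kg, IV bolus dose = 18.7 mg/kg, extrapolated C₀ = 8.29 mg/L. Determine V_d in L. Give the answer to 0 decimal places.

239 L

Dose = 18.7 × 106 = 1982 mg
Vd = Dose / C₀ = 1982 / 8.29 = 239.1 L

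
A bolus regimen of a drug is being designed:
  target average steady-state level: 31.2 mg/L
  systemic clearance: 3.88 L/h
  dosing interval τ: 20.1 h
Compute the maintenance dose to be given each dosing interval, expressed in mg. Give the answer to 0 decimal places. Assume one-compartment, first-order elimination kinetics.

At steady state, Dose/τ = Css × CL.
Dose = Css × CL × τ = 31.2 × 3.880 × 20.1 = 2433 mg

2433 mg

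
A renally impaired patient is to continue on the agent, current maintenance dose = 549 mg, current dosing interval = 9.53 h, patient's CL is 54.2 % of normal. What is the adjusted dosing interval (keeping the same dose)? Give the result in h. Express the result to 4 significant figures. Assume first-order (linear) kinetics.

To keep the same average steady-state level, dosing rate must scale with clearance.
CL ratio = 54.2 / 100 = 0.5420
New interval (same dose) = 9.53 / 0.5420 = 17.58 h

17.58 h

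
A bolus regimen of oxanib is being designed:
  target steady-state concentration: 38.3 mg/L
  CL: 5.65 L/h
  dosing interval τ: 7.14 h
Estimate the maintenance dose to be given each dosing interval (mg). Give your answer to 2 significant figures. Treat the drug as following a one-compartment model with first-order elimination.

1500 mg

At steady state, Dose/τ = Css × CL.
Dose = Css × CL × τ = 38.3 × 5.650 × 7.14 = 1545 mg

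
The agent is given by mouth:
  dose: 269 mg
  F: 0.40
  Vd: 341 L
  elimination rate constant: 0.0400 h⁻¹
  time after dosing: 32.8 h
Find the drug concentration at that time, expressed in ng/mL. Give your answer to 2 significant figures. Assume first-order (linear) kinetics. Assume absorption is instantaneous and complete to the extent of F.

Amount reaching circulation = F × Dose = 0.40 × 269.0 = 107.6 mg
C₀ = F·Dose / Vd = 107.6 / 341 = 0.3155 mg/L
C = C₀ · e^(−k·t) = 0.3155 × e^(−0.04000 × 32.8)
  = 0.3155 × 0.2693 = 0.08496 mg/L
Convert: 0.08496 mg/L × 1000 = 84.96 ng/mL

85 ng/mL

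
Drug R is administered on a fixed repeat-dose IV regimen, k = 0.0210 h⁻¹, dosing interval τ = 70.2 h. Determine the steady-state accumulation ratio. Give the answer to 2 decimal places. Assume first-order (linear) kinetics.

1.30

e^(−kτ) = e^(−0.02100 × 70.2) = 0.2290
Accumulation ratio R = 1 / (1 − e^(−kτ)) = 1 / (1 − 0.2290) = 1.297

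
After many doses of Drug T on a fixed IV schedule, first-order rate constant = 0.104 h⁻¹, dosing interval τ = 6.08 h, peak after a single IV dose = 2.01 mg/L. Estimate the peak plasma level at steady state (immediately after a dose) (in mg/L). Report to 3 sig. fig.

4.29 mg/L

e^(−kτ) = e^(−0.1040 × 6.08) = 0.5314
Accumulation ratio R = 1 / (1 − e^(−kτ)) = 1 / (1 − 0.5314) = 2.134
Steady-state peak = C₀ × R = 2.01 × 2.134 = 4.289 mg/L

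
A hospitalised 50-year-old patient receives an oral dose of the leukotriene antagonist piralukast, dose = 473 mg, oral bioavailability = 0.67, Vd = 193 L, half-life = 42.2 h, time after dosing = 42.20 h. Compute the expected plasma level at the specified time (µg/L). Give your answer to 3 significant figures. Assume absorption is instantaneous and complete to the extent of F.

Amount reaching circulation = F × Dose = 0.67 × 473.0 = 316.9 mg
C₀ = F·Dose / Vd = 316.9 / 193 = 1.642 mg/L
k = ln2 / t½ = 0.693147 / 42.2 = 0.01643 h⁻¹
t / t½ = 42.20 / 42.2 = 1 half-lives
C = C₀ × (1/2)^1 = 1.642 × 0.5000 = 0.8210 mg/L
Convert: 0.8210 mg/L × 1000 = 821.0 µg/L

821 µg/L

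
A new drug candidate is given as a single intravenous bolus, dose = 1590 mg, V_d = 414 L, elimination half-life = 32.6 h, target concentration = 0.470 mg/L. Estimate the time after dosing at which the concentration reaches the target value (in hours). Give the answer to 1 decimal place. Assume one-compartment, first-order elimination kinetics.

C₀ = Dose / Vd = 1590 / 414 = 3.841 mg/L
k = ln2 / t½ = 0.693147 / 32.6 = 0.02126 h⁻¹
t = ln(C₀ / C) / k = ln(3.841 / 0.470) / 0.02126
  = ln(8.172) / 0.02126 = 2.101 / 0.02126 = 98.82 h

98.8 h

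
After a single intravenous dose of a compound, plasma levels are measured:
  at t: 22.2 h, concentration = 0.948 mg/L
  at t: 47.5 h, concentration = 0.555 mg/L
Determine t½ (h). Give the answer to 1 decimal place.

k = ln(C₁/C₂) / (t₂ − t₁) = ln(0.948/0.555) / (47.5 − 22.2)
  = 0.5354 / 25.30 = 0.02116 h⁻¹
t½ = ln2 / k = 0.693147 / 0.02116 = 32.76 h

32.8 h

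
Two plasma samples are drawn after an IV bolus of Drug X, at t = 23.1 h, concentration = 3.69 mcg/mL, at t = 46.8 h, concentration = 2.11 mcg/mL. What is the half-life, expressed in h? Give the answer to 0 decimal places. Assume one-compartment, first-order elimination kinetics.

k = ln(C₁/C₂) / (t₂ − t₁) = ln(3.69/2.11) / (46.8 − 23.1)
  = 0.5589 / 23.70 = 0.02358 h⁻¹
t½ = ln2 / k = 0.693147 / 0.02358 = 29.40 h

29 h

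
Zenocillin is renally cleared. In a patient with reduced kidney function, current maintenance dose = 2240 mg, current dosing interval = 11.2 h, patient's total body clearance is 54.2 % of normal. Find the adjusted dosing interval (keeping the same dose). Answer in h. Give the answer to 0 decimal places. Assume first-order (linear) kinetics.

To keep the same average steady-state level, dosing rate must scale with clearance.
CL ratio = 54.2 / 100 = 0.5420
New interval (same dose) = 11.2 / 0.5420 = 20.66 h

21 h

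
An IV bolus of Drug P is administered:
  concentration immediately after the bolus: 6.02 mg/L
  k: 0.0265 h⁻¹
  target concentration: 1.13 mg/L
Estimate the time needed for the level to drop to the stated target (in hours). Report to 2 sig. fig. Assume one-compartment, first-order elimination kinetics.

t = ln(C₀ / C) / k = ln(6.020 / 1.13) / 0.02650
  = ln(5.327) / 0.02650 = 1.673 / 0.02650 = 63.13 h

63 h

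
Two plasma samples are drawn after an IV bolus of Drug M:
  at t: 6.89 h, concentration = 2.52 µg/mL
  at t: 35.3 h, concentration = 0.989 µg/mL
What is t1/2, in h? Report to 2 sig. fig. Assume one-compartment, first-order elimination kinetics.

k = ln(C₁/C₂) / (t₂ − t₁) = ln(2.52/0.989) / (35.3 − 6.89)
  = 0.9353 / 28.41 = 0.03292 h⁻¹
t½ = ln2 / k = 0.693147 / 0.03292 = 21.06 h

21 h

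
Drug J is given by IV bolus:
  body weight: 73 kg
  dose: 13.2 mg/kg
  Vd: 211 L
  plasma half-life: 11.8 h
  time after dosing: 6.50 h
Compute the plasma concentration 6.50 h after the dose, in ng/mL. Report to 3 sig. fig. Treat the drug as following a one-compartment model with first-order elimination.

3120 ng/mL

Total dose = 13.2 × 73 = 963.6 mg
C₀ = Dose / Vd = 963.6 / 211 = 4.567 mg/L
k = ln2 / t½ = 0.693147 / 11.8 = 0.05874 h⁻¹
C = C₀ · e^(−k·t) = 4.567 × e^(−0.05874 × 6.50)
  = 4.567 × 0.6826 = 3.117 mg/L
Convert: 3.117 mg/L × 1000 = 3117 ng/mL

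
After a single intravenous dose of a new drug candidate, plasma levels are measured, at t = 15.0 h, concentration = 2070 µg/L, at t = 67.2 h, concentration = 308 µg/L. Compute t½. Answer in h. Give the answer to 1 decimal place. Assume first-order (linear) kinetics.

19.0 h

k = ln(C₁/C₂) / (t₂ − t₁) = ln(2070/308) / (67.2 − 15.0)
  = 1.905 / 52.20 = 0.03649 h⁻¹
t½ = ln2 / k = 0.693147 / 0.03649 = 19.00 h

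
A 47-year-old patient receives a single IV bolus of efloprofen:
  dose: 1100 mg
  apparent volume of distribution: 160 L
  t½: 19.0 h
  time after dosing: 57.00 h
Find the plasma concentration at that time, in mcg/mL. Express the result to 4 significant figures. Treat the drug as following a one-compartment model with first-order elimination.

C₀ = Dose / Vd = 1100 / 160 = 6.875 mg/L
k = ln2 / t½ = 0.693147 / 19.0 = 0.03648 h⁻¹
t / t½ = 57.00 / 19.0 = 3 half-lives
C = C₀ × (1/2)^3 = 6.875 × 0.1250 = 0.8594 mg/L
(0.8594 mg/L = 0.8594 mcg/mL)

0.8594 mcg/mL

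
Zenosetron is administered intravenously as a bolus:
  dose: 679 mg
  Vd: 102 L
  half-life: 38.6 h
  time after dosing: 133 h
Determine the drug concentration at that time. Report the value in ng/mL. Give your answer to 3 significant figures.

C₀ = Dose / Vd = 679.0 / 102 = 6.657 mg/L
k = ln2 / t½ = 0.693147 / 38.6 = 0.01796 h⁻¹
C = C₀ · e^(−k·t) = 6.657 × e^(−0.01796 × 133)
  = 6.657 × 0.09175 = 0.6108 mg/L
Convert: 0.6108 mg/L × 1000 = 610.8 ng/mL

611 ng/mL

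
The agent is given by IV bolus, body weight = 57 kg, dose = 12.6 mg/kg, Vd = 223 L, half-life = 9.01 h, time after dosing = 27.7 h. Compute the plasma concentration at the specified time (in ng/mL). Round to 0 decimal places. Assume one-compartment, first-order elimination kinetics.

382 ng/mL

Total dose = 12.6 × 57 = 718.2 mg
C₀ = Dose / Vd = 718.2 / 223 = 3.221 mg/L
k = ln2 / t½ = 0.693147 / 9.01 = 0.07693 h⁻¹
C = C₀ · e^(−k·t) = 3.221 × e^(−0.07693 × 27.7)
  = 3.221 × 0.1187 = 0.3823 mg/L
Convert: 0.3823 mg/L × 1000 = 382.3 ng/mL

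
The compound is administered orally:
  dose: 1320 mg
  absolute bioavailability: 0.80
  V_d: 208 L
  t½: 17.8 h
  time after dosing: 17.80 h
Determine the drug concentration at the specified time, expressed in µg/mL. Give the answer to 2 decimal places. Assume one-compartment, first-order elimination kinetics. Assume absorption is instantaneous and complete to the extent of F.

Amount reaching circulation = F × Dose = 0.80 × 1320 = 1056 mg
C₀ = F·Dose / Vd = 1056 / 208 = 5.077 mg/L
k = ln2 / t½ = 0.693147 / 17.8 = 0.03894 h⁻¹
t / t½ = 17.80 / 17.8 = 1 half-lives
C = C₀ × (1/2)^1 = 5.077 × 0.5000 = 2.539 mg/L
(2.539 mg/L = 2.539 µg/mL)

2.54 µg/mL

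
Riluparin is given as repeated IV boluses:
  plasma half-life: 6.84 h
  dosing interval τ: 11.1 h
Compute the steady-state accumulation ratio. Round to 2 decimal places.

1.48

k = ln2 / t½ = 0.693147 / 6.84 = 0.1013 h⁻¹
e^(−kτ) = e^(−0.1013 × 11.1) = 0.3248
Accumulation ratio R = 1 / (1 − e^(−kτ)) = 1 / (1 − 0.3248) = 1.481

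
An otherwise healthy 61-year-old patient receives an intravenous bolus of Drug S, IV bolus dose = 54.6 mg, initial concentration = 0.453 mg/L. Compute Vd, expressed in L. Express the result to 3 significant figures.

Vd = Dose / C₀ = 54.60 / 0.453 = 120.5 L

121 L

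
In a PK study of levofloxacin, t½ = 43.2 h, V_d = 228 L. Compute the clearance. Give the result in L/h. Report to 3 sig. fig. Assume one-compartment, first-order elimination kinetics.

3.66 L/h

k = ln2 / t½ = 0.693147 / 43.2 = 0.01605 h⁻¹
CL = k × Vd = 0.01605 × 228 = 3.659 L/h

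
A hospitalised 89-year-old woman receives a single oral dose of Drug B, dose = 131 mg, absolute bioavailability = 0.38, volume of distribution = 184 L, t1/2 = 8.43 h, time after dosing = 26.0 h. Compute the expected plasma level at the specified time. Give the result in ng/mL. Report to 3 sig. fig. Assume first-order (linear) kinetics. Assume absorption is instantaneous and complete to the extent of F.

31.9 ng/mL

Amount reaching circulation = F × Dose = 0.38 × 131.0 = 49.78 mg
C₀ = F·Dose / Vd = 49.78 / 184 = 0.2705 mg/L
k = ln2 / t½ = 0.693147 / 8.43 = 0.08222 h⁻¹
C = C₀ · e^(−k·t) = 0.2705 × e^(−0.08222 × 26.0)
  = 0.2705 × 0.1179 = 0.03189 mg/L
Convert: 0.03189 mg/L × 1000 = 31.89 ng/mL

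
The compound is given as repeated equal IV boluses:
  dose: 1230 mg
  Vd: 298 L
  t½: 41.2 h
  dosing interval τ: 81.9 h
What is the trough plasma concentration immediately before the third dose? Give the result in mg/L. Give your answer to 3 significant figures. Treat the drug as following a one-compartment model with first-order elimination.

C₀ per dose = Dose / Vd = 1230 / 298 = 4.128 mg/L
k = ln2 / t½ = 0.693147 / 41.2 = 0.01682 h⁻¹
Fraction remaining after one interval: r = e^(−kτ) = e^(−0.01682 × 81.9) = 0.2522
Before dose 3, 2 doses have been given (aged 1τ, 2τ).
C_trough = C₀ × (r + r²) = 4.128 × (0.2522 + 0.06360) = 1.304 mg/L

1.30 mg/L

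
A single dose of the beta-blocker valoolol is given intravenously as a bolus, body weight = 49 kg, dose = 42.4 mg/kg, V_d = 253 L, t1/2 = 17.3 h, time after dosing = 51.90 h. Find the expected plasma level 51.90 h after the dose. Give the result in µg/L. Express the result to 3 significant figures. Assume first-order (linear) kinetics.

1030 µg/L

Total dose = 42.4 × 49 = 2078 mg
C₀ = Dose / Vd = 2078 / 253 = 8.213 mg/L
k = ln2 / t½ = 0.693147 / 17.3 = 0.04007 h⁻¹
t / t½ = 51.90 / 17.3 = 3 half-lives
C = C₀ × (1/2)^3 = 8.213 × 0.1250 = 1.027 mg/L
Convert: 1.027 mg/L × 1000 = 1027 µg/L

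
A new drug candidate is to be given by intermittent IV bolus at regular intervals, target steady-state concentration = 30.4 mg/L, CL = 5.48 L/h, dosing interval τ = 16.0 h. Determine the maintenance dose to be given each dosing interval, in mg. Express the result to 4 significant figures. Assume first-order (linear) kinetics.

2665 mg

At steady state, Dose/τ = Css × CL.
Dose = Css × CL × τ = 30.4 × 5.480 × 16.0 = 2665 mg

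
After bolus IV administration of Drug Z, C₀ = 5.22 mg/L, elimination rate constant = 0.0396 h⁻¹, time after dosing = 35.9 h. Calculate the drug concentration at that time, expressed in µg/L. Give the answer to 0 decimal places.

C = C₀ · e^(−k·t) = 5.220 × e^(−0.03960 × 35.9)
  = 5.220 × 0.2413 = 1.260 mg/L
Convert: 1.260 mg/L × 1000 = 1260 µg/L

1260 µg/L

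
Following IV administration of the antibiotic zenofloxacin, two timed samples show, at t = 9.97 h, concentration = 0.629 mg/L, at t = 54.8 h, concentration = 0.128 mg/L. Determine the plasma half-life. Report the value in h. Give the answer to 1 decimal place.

k = ln(C₁/C₂) / (t₂ − t₁) = ln(0.629/0.128) / (54.8 − 9.97)
  = 1.592 / 44.83 = 0.03551 h⁻¹
t½ = ln2 / k = 0.693147 / 0.03551 = 19.52 h

19.5 h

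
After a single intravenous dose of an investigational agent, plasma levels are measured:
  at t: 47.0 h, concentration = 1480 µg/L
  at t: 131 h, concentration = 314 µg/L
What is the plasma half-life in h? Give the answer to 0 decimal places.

k = ln(C₁/C₂) / (t₂ − t₁) = ln(1480/314) / (131 − 47.0)
  = 1.550 / 84.00 = 0.01845 h⁻¹
t½ = ln2 / k = 0.693147 / 0.01845 = 37.57 h

38 h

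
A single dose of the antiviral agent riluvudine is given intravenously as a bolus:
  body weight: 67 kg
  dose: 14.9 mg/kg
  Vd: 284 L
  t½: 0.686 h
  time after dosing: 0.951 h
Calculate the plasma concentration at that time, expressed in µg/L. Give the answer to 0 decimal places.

1345 µg/L

Total dose = 14.9 × 67 = 998.3 mg
C₀ = Dose / Vd = 998.3 / 284 = 3.515 mg/L
k = ln2 / t½ = 0.693147 / 0.686 = 1.010 h⁻¹
C = C₀ · e^(−k·t) = 3.515 × e^(−1.010 × 0.951)
  = 3.515 × 0.3827 = 1.345 mg/L
Convert: 1.345 mg/L × 1000 = 1345 µg/L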